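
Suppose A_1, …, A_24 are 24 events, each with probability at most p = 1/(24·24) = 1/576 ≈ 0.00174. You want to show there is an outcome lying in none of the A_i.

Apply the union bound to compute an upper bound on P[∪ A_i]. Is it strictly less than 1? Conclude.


Union bound: P[∪_{i=1}^{24} A_i] ≤ Σ_i P[A_i] ≤ 24·p = 24·(1/576) = 1/24.
Numerically: 1/24 ≈ 0.04167.
Is 1/24 < 1? YES.
Since P[∪ A_i] ≤ 1/24 < 1, the complement has P[∩ A_i^c] ≥ 1 − 1/24 = 23/24 > 0, so some outcome avoids every A_i.

24·p = 1/24 ≈ 0.04167; existence CERTIFIED by the union bound.


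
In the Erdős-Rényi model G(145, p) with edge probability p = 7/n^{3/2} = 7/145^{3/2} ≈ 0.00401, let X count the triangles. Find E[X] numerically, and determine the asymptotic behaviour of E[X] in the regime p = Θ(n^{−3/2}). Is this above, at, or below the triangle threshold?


Number of potential triangles: C(145, 3) = 497640.
Each occurs with probability p³ ≈ (0.00401)³ ≈ 6.44374e-08.
By linearity: E[X] = C(145, 3)·p³ ≈ 497640 · 6.44374e-08 ≈ 0.032.
Since α = 3/2 > 1, p = c/n^{3/2} = o(1/n) is below the triangle threshold p ~ 1/n. Asymptotically E[X] ~ (c³/6)·n^{3(1−α)} = (7³/6)·n^{-1.5} → 0, so by Markov's inequality G has no triangles w.h.p.

E[X] ≈ 0.032; in regime p = Θ(1/n^{3/2}) E[X] tends to 0 (below the triangle threshold p ~ 1/n).


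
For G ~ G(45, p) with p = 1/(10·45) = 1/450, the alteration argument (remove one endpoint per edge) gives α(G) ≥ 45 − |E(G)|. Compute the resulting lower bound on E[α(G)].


E[|E(G)|] = C(45, 2)·p = 990 · (1/450) = 11/5.
E[α(G)] ≥ n − E[|E(G)|] = 45 − 11/5 = 214/5.
Numerically: ≈ 42.8000.
(This is only a lower bound; the true E[α(G)] may be larger.)

E[α(G)] ≥ 214/5 ≈ 42.8000.


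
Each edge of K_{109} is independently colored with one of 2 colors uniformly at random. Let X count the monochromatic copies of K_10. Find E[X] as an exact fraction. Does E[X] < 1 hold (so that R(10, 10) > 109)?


E[X] = C(109, 10) · 2^{1 − 45} = 42634215112710 · 2^{−44} = 42634215112710/17592186044416.
As a reduced fraction: E[X] = 21317107556355/8796093022208 ≈ 2.4235.
Is E[X] < 1? NO.
Since E[X] ≥ 1, the first-moment bound is inconclusive at n = 109; it does NOT by itself certify R(10, 10) > 109.

E[X] = 21317107556355/8796093022208 ≈ 2.4235; E[X] ≥ 1; first-moment method inconclusive here.


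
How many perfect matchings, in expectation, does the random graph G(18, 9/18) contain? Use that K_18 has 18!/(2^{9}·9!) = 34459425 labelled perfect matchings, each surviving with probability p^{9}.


K_18 has 18!/(2^{9}·9!) = 34459425 labelled perfect matchings.
For each such perfect matching H, let X_H = 1 if all 9 edges of H are present in G. Then P[X_H = 1] = p^{9} = (1/2)^{9} = 1/512.
Summing the indicators: E[X] = Σ_H E[X_H] = 34459425 · p^{9} = 34459425 · 1/512 = 34459425/512.
Numerically: E[X] ≈ 67303.6.

E[X] = 34459425 · (1/2)^{9} = 34459425/512 ≈ 67303.6.


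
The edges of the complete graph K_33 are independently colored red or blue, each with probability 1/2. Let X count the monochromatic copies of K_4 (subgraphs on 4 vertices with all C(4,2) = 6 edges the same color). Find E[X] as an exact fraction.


Let X = Σ_S X_S over the C(33, 4) = 40920 subsets S of size 4, where X_S = 1 if the K_4 on S is monochromatic.
For a fixed S, the K_4 on S has C(4, 2) = 6 edges. P[all 6 edges red] = (1/2)^6, and likewise for blue, so P[monochromatic] = 2·(1/2)^6 = 2^{1 − 6} = 1/32.
By linearity: E[X] = C(33, 4) · 2^{1 − 6} = 40920 · 1/32 = 5115/4.
Numerically: E[X] ≈ 1278.750000.

E[X] = C(33,4)·2^(1−C(4,2)) = 5115/4 ≈ 1278.750000.


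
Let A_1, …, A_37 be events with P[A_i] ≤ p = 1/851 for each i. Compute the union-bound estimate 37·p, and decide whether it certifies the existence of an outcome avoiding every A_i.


Union bound: P[∪_{i=1}^{37} A_i] ≤ Σ_i P[A_i] ≤ 37·p = 37·(1/851) = 1/23.
Numerically: 1/23 ≈ 0.0435.
Is 1/23 < 1? YES.
Since P[∪ A_i] ≤ 1/23 < 1, the complement has P[∩ A_i^c] ≥ 1 − 1/23 = 22/23 > 0, so some outcome avoids every A_i.

37·p = 1/23 ≈ 0.0435; existence CERTIFIED by the union bound.


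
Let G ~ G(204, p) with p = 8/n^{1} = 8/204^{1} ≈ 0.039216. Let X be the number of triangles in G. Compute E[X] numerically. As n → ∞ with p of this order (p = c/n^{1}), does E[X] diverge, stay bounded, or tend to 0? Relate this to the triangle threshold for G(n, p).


Number of potential triangles: C(204, 3) = 1394204.
Each occurs with probability p³ ≈ (0.039216)³ ≈ 6.0308629e-05.
By linearity: E[X] = C(204, 3)·p³ ≈ 1394204 · 6.0308629e-05 ≈ 84.08253.
Here α = 1, so p = 8/n is exactly at the triangle threshold p ~ 1/n. Asymptotically E[X] → c³/6 = 8³/6 = 256/3 ≈ 85.33333, a bounded constant. In this regime the triangle count is asymptotically Poisson(c³/6).

E[X] ≈ 84.08253; in regime p = Θ(1/n^{1}) E[X] stays bounded (at the triangle threshold p ~ 1/n).


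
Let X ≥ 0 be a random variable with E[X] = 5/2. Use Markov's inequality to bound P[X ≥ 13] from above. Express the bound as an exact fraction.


μ = E[X] = 5/2, a = 13.
Markov: P[X ≥ 13] ≤ μ/a = (5/2)/13 = 5/26.
Numerically: ≈ 0.1923.
(Since a = 13 > μ = 2.5000, the bound 5/26 is < 1 and informative.)

P[X ≥ 13] ≤ 5/26 ≈ 0.1923.


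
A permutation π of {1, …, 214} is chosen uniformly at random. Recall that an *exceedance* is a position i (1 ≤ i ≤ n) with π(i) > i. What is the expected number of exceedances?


Write X = Σ_{i=1}^{214} X_i, where X_i = 1_{π(i) > i}.
For each fixed i, π(i) is uniform over {1, …, 214} (marginal of a uniform permutation), so P[π(i) > i] = (n − i)/n. Summing: Σ_{i=1}^{214} (n − i)/n = (0 + 1 + … + 213)/214 = 214(214 − 1)/(2·214) = (214 − 1)/2.
Hence E[X] = Σ_{i=1}^{214} (214 − i)/214 = 213/2 ≈ 106.50000.

E[X] = 213/2 = 106.50000.


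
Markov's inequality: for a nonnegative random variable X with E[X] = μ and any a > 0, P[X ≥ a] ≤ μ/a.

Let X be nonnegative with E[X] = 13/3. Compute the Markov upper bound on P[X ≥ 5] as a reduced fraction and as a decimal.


μ = E[X] = 13/3, a = 5.
Markov: P[X ≥ 5] ≤ μ/a = (13/3)/5 = 13/15.
Numerically: ≈ 0.866667.
(Since a = 5 > μ = 4.333333, the bound 13/15 is < 1 and informative.)

P[X ≥ 5] ≤ 13/15 ≈ 0.866667.


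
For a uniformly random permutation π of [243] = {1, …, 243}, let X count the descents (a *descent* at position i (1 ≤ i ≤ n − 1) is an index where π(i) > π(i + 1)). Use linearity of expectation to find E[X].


Write X = Σ X_I over i = 1, …, 242, with X_I the indicator of one descent.
There are 242 indicators.
For each fixed i, the pair (π(i), π(i+1)) is a uniformly random ordered pair of distinct values from {1, …, 243}; by symmetry P[π(i) > π(i+1)] = 1/2.
By linearity: E[X] = 242 · (1/2) = (243 − 1) · (1/2) = 121 ≈ 121.000000.

E[X] = 121 = 121.000000.


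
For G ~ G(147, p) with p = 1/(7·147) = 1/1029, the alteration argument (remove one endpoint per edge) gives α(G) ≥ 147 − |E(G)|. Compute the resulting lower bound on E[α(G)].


E[|E(G)|] = C(147, 2)·p = 10731 · (1/1029) = 73/7.
E[α(G)] ≥ n − E[|E(G)|] = 147 − 73/7 = 956/7.
Numerically: ≈ 136.5714.
(This is only a lower bound; the true E[α(G)] may be larger.)

E[α(G)] ≥ 956/7 ≈ 136.5714.


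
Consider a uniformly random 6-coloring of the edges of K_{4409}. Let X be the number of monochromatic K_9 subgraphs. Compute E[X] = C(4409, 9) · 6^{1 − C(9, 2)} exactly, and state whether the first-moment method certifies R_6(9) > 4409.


E[X] = C(4409, 9) · 6^{1 − 36} = 1720875732988608787686577131 · 6^{−35} = 1720875732988608787686577131/1719070799748422591028658176.
As a reduced fraction: E[X] = 573625244329536262562192377/573023599916140863676219392 ≈ 1.001.
Is E[X] < 1? NO.
Since E[X] ≥ 1, the first-moment bound is inconclusive at n = 4409; it does NOT by itself certify R_6(9) > 4409.

E[X] = 573625244329536262562192377/573023599916140863676219392 ≈ 1.001; E[X] ≥ 1; first-moment method inconclusive here.


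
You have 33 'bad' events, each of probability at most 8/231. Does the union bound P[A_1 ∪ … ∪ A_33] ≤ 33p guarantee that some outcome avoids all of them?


Union bound: P[∪_{i=1}^{33} A_i] ≤ Σ_i P[A_i] ≤ 33·p = 33·(8/231) = 8/7.
Numerically: 8/7 ≈ 1.1428571.
Is 8/7 < 1? NO.
Since the bound 8/7 is ≥ 1, the union bound is uninformative here; it does NOT by itself certify existence.

33·p = 8/7 ≈ 1.1428571; existence NOT certified by the union bound.


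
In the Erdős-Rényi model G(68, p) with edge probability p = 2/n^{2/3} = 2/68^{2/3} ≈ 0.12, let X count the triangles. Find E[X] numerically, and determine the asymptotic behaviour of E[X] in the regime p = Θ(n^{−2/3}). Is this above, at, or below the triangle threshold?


Number of potential triangles: C(68, 3) = 50116.
Each occurs with probability p³ ≈ (0.12)³ ≈ 1.730104e-03.
By linearity: E[X] = C(68, 3)·p³ ≈ 50116 · 1.730104e-03 ≈ 86.7059.
Since α = 2/3 < 1, p = c/n^{2/3} ≫ 1/n is above the triangle threshold p ~ 1/n. Asymptotically E[X] ~ (c³/6)·n^{3(1−α)} = (2³/6)·n^{1} → ∞; triangles are abundant w.h.p.

E[X] ≈ 86.7059; in regime p = Θ(1/n^{2/3}) E[X] diverges (above the triangle threshold p ~ 1/n).


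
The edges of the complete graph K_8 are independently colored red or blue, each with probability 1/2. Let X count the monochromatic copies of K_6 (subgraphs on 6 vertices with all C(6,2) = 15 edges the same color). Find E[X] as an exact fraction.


Let X = Σ_S X_S over the C(8, 6) = 28 subsets S of size 6, where X_S = 1 if the K_6 on S is monochromatic.
For a fixed S, the K_6 on S has C(6, 2) = 15 edges. P[all 15 edges red] = (1/2)^15, and likewise for blue, so P[monochromatic] = 2·(1/2)^15 = 2^{1 − 15} = 1/16384.
By linearity: E[X] = C(8, 6) · 2^{1 − 15} = 28 · 1/16384 = 7/4096.
Numerically: E[X] ≈ 0.001709.

E[X] = C(8,6)·2^(1−C(6,2)) = 7/4096 ≈ 0.001709.


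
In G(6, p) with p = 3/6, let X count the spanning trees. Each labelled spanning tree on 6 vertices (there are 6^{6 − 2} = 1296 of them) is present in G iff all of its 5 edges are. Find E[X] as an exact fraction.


K_6 has 6^{6 − 2} = 1296 labelled spanning trees.
For each such spanning tree H, let X_H = 1 if all 5 edges of H are present in G. Then P[X_H = 1] = p^{5} = (1/2)^{5} = 1/32.
Summing the indicators: E[X] = Σ_H E[X_H] = 1296 · p^{5} = 1296 · 1/32 = 81/2.
Numerically: E[X] ≈ 40.5.

E[X] = 1296 · (1/2)^{5} = 81/2 ≈ 40.5.


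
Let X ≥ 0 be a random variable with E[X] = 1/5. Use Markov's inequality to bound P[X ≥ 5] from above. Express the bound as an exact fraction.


μ = E[X] = 1/5, a = 5.
Markov: P[X ≥ 5] ≤ μ/a = (1/5)/5 = 1/25.
Numerically: ≈ 0.040000.
(Since a = 5 > μ = 0.200000, the bound 1/25 is < 1 and informative.)

P[X ≥ 5] ≤ 1/25 ≈ 0.040000.


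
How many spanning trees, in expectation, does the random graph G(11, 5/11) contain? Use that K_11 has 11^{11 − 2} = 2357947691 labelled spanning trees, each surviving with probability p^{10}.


K_11 has 11^{11 − 2} = 2357947691 labelled spanning trees.
For each such spanning tree H, let X_H = 1 if all 10 edges of H are present in G. Then P[X_H = 1] = p^{10} = (5/11)^{10} = 9765625/25937424601.
By linearity of expectation: E[X] = Σ_H E[X_H] = 2357947691 · p^{10} = 2357947691 · 9765625/25937424601 = 9765625/11.
Numerically: E[X] ≈ 887784.

E[X] = 2357947691 · (5/11)^{10} = 9765625/11 ≈ 887784.


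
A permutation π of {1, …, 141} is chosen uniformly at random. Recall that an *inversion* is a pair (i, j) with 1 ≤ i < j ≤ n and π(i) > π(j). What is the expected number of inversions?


Write X = Σ X_I over the C(141, 2) = 9870 pairs i < j, with X_I the indicator of one inversion.
There are 9870 indicators.
For each fixed pair i < j, the values π(i) and π(j) are two distinct elements of {1, …, 141} in uniformly random order; by symmetry P[π(i) > π(j)] = 1/2.
By linearity: E[X] = 9870 · (1/2) = C(141, 2) · (1/2) = 9870/2 = 4935 ≈ 4935.00000.

E[X] = 4935 = 4935.00000.


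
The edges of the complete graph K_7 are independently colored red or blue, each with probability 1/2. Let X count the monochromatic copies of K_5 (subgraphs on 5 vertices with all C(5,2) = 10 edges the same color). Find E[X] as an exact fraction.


Let X = Σ_S X_S over the C(7, 5) = 21 subsets S of size 5, where X_S = 1 if the K_5 on S is monochromatic.
For a fixed S, the K_5 on S has C(5, 2) = 10 edges. P[all 10 edges red] = (1/2)^10, and likewise for blue, so P[monochromatic] = 2·(1/2)^10 = 2^{1 − 10} = 1/512.
Summing: E[X] = C(7, 5) · 2^{1 − 10} = 21 · 1/512 = 21/512.
Numerically: E[X] ≈ 0.041.

E[X] = C(7,5)·2^(1−C(5,2)) = 21/512 ≈ 0.041.


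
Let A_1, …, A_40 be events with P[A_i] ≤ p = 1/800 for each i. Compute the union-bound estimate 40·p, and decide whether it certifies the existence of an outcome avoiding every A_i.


Union bound: P[∪_{i=1}^{40} A_i] ≤ Σ_i P[A_i] ≤ 40·p = 40·(1/800) = 1/20.
Numerically: 1/20 ≈ 0.0500000.
Is 1/20 < 1? YES.
Since P[∪ A_i] ≤ 1/20 < 1, the complement has P[∩ A_i^c] ≥ 1 − 1/20 = 19/20 > 0, so some outcome avoids every A_i.

40·p = 1/20 ≈ 0.0500000; existence CERTIFIED by the union bound.


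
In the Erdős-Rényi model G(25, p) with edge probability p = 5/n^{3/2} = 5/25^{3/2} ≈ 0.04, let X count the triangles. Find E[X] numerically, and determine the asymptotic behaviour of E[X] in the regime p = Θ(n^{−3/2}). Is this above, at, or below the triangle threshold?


Number of potential triangles: C(25, 3) = 2300.
Each occurs with probability p³ ≈ (0.04)³ ≈ 6.40000e-05.
By linearity: E[X] = C(25, 3)·p³ ≈ 2300 · 6.40000e-05 ≈ 0.147.
Since α = 3/2 > 1, p = c/n^{3/2} = o(1/n) is below the triangle threshold p ~ 1/n. Asymptotically E[X] ~ (c³/6)·n^{3(1−α)} = (5³/6)·n^{-1.5} → 0, so by Markov's inequality G has no triangles w.h.p.

E[X] ≈ 0.147; in regime p = Θ(1/n^{3/2}) E[X] tends to 0 (below the triangle threshold p ~ 1/n).


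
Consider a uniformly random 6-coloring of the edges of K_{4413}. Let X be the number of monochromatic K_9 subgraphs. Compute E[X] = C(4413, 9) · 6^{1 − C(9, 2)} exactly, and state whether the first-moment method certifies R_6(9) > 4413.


E[X] = C(4413, 9) · 6^{1 − 36} = 1734990840325017881257917265 · 6^{−35} = 1734990840325017881257917265/1719070799748422591028658176.
As a reduced fraction: E[X] = 1734990840325017881257917265/1719070799748422591028658176 ≈ 1.009261.
Is E[X] < 1? NO.
Since E[X] ≥ 1, the first-moment bound is inconclusive at n = 4413; it does NOT by itself certify R_6(9) > 4413.

E[X] = 1734990840325017881257917265/1719070799748422591028658176 ≈ 1.009261; E[X] ≥ 1; first-moment method inconclusive here.


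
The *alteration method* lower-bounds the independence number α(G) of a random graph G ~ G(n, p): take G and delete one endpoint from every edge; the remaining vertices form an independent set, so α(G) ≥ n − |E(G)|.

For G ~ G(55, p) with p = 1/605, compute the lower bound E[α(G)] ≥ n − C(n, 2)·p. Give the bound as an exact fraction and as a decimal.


E[|E(G)|] = C(55, 2)·p = 1485 · (1/605) = 27/11.
E[α(G)] ≥ n − E[|E(G)|] = 55 − 27/11 = 578/11.
Numerically: ≈ 52.54545.
(This is only a lower bound; the true E[α(G)] may be larger.)

E[α(G)] ≥ 578/11 ≈ 52.54545.


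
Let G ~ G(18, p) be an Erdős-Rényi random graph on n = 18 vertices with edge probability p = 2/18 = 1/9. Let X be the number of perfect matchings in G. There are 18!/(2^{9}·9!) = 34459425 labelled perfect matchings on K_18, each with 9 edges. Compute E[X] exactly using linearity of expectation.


K_18 has 18!/(2^{9}·9!) = 34459425 labelled perfect matchings.
For each such perfect matching H, let X_H = 1 if all 9 edges of H are present in G. Then P[X_H = 1] = p^{9} = (1/9)^{9} = 1/387420489.
By linearity: E[X] = Σ_H E[X_H] = 34459425 · p^{9} = 34459425 · 1/387420489 = 425425/4782969.
Numerically: E[X] ≈ 0.0889.

E[X] = 34459425 · (1/9)^{9} = 425425/4782969 ≈ 0.0889.


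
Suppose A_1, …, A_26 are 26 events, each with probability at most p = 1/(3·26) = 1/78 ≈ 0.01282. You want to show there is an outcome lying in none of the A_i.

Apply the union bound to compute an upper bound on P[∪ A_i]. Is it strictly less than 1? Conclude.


Union bound: P[∪_{i=1}^{26} A_i] ≤ Σ_i P[A_i] ≤ 26·p = 26·(1/78) = 1/3.
Numerically: 1/3 ≈ 0.33333.
Is 1/3 < 1? YES.
Since P[∪ A_i] ≤ 1/3 < 1, the complement has P[∩ A_i^c] ≥ 1 − 1/3 = 2/3 > 0, so some outcome avoids every A_i.

26·p = 1/3 ≈ 0.33333; existence CERTIFIED by the union bound.


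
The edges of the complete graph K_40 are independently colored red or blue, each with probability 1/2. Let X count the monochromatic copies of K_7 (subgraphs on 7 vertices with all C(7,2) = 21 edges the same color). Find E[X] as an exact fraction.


Let X = Σ_S X_S over the C(40, 7) = 18643560 subsets S of size 7, where X_S = 1 if the K_7 on S is monochromatic.
For a fixed S, the K_7 on S has C(7, 2) = 21 edges. P[all 21 edges red] = (1/2)^21, and likewise for blue, so P[monochromatic] = 2·(1/2)^21 = 2^{1 − 21} = 1/1048576.
By linearity of expectation: E[X] = C(40, 7) · 2^{1 − 21} = 18643560 · 1/1048576 = 2330445/131072.
Numerically: E[X] ≈ 17.780.

E[X] = C(40,7)·2^(1−C(7,2)) = 2330445/131072 ≈ 17.780.


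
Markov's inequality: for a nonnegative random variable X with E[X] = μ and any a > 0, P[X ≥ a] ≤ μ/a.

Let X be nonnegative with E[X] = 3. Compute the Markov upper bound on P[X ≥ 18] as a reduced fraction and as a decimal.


μ = E[X] = 3, a = 18.
Markov: P[X ≥ 18] ≤ μ/a = (3)/18 = 1/6.
Numerically: ≈ 0.167.
(Since a = 18 > μ = 3.000, the bound 1/6 is < 1 and informative.)

P[X ≥ 18] ≤ 1/6 ≈ 0.167.


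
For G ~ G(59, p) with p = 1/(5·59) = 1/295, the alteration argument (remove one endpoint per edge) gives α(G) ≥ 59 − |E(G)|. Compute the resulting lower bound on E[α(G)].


E[|E(G)|] = C(59, 2)·p = 1711 · (1/295) = 29/5.
E[α(G)] ≥ n − E[|E(G)|] = 59 − 29/5 = 266/5.
Numerically: ≈ 53.200000.
(This is only a lower bound; the true E[α(G)] may be larger.)

E[α(G)] ≥ 266/5 ≈ 53.200000.


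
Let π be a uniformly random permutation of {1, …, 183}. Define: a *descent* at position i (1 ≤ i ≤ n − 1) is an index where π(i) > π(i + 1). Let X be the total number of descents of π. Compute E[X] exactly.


Write X = Σ X_I over i = 1, …, 182, with X_I the indicator of one descent.
There are 182 indicators.
For each fixed i, the pair (π(i), π(i+1)) is a uniformly random ordered pair of distinct values from {1, …, 183}; by symmetry P[π(i) > π(i+1)] = 1/2.
By linearity: E[X] = 182 · (1/2) = (183 − 1) · (1/2) = 91 ≈ 91.0000.

E[X] = 91 = 91.0000.


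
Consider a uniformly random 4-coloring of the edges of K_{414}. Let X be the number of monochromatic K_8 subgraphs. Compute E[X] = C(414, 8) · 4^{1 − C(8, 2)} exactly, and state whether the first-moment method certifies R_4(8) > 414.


E[X] = C(414, 8) · 4^{1 − 28} = 19995425223496173 · 4^{−27} = 19995425223496173/18014398509481984.
As a reduced fraction: E[X] = 19995425223496173/18014398509481984 ≈ 1.1099691.
Is E[X] < 1? NO.
Since E[X] ≥ 1, the first-moment bound is inconclusive at n = 414; it does NOT by itself certify R_4(8) > 414.

E[X] = 19995425223496173/18014398509481984 ≈ 1.1099691; E[X] ≥ 1; first-moment method inconclusive here.


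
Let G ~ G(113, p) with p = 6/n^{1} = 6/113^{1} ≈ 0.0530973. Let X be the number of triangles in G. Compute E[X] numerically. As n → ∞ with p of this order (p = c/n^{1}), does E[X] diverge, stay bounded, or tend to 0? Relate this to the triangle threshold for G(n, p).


Number of potential triangles: C(113, 3) = 234136.
Each occurs with probability p³ ≈ (0.0530973)³ ≈ 1.49698835e-04.
By linearity: E[X] = C(113, 3)·p³ ≈ 234136 · 1.49698835e-04 ≈ 35.049886.
Here α = 1, so p = 6/n is exactly at the triangle threshold p ~ 1/n. Asymptotically E[X] → c³/6 = 6³/6 = 36 ≈ 36.000000, a bounded constant. In this regime the triangle count is asymptotically Poisson(c³/6).

E[X] ≈ 35.049886; in regime p = Θ(1/n^{1}) E[X] stays bounded (at the triangle threshold p ~ 1/n).


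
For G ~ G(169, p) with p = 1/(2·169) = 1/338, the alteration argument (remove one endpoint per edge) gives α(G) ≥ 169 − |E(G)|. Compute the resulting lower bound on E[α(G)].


E[|E(G)|] = C(169, 2)·p = 14196 · (1/338) = 42.
E[α(G)] ≥ n − E[|E(G)|] = 169 − 42 = 127.
Numerically: ≈ 127.00000.
(This is only a lower bound; the true E[α(G)] may be larger.)

E[α(G)] ≥ 127 ≈ 127.00000.


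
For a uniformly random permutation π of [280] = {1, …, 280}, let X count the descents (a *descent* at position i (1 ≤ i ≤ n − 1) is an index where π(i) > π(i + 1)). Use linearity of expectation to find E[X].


Write X = Σ X_I over i = 1, …, 279, with X_I the indicator of one descent.
There are 279 indicators.
For each fixed i, the pair (π(i), π(i+1)) is a uniformly random ordered pair of distinct values from {1, …, 280}; by symmetry P[π(i) > π(i+1)] = 1/2.
By linearity: E[X] = 279 · (1/2) = (280 − 1) · (1/2) = 279/2 ≈ 139.500.

E[X] = 279/2 = 139.500.


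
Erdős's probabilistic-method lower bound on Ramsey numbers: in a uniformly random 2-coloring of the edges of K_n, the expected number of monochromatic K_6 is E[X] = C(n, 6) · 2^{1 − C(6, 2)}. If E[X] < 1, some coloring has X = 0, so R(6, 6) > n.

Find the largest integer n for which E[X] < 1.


We need C(n, 6) · 2^{1 − 15} < 1, i.e. C(n, 6) < 2^{15 − 1} = 16384.
Check values of n near the boundary:
  n = 12: C(12, 6) = 924; 924 < 16384? YES
  n = 13: C(13, 6) = 1716; 1716 < 16384? YES
  n = 14: C(14, 6) = 3003; 3003 < 16384? YES
  n = 15: C(15, 6) = 5005; 5005 < 16384? YES
  n = 16: C(16, 6) = 8008; 8008 < 16384? YES
  n = 17: C(17, 6) = 12376; 12376 < 16384? YES
  n = 18: C(18, 6) = 18564; 18564 < 16384? NO
  n = 19: C(19, 6) = 27132; 27132 < 16384? NO
  n = 20: C(20, 6) = 38760; 38760 < 16384? NO
The largest n with C(n, 6) < 16384 is n = 17 (where E[X] = 1547/2048 ≈ 0.755371). Hence R(6, 6) > 17, i.e. R(6, 6) ≥ 18.

Largest n = 17; hence R(6, 6) > 17.


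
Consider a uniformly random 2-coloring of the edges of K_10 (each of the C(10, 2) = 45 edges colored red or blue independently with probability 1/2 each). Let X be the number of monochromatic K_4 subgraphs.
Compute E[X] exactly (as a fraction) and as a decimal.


Let X = Σ_S X_S over the C(10, 4) = 210 subsets S of size 4, where X_S = 1 if the K_4 on S is monochromatic.
For a fixed S, the K_4 on S has C(4, 2) = 6 edges. P[all 6 edges red] = (1/2)^6, and likewise for blue, so P[monochromatic] = 2·(1/2)^6 = 2^{1 − 6} = 1/32.
By linearity: E[X] = C(10, 4) · 2^{1 − 6} = 210 · 1/32 = 105/16.
Numerically: E[X] ≈ 6.562.

E[X] = C(10,4)·2^(1−C(4,2)) = 105/16 ≈ 6.562.


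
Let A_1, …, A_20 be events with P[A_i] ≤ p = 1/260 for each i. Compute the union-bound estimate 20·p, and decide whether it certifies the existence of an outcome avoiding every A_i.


Union bound: P[∪_{i=1}^{20} A_i] ≤ Σ_i P[A_i] ≤ 20·p = 20·(1/260) = 1/13.
Numerically: 1/13 ≈ 0.07692.
Is 1/13 < 1? YES.
Since P[∪ A_i] ≤ 1/13 < 1, the complement has P[∩ A_i^c] ≥ 1 − 1/13 = 12/13 > 0, so some outcome avoids every A_i.

20·p = 1/13 ≈ 0.07692; existence CERTIFIED by the union bound.


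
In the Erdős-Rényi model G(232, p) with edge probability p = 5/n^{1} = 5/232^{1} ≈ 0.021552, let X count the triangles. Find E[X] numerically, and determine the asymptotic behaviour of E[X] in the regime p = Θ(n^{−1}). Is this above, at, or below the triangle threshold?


Number of potential triangles: C(232, 3) = 2054360.
Each occurs with probability p³ ≈ (0.021552)³ ≈ 1.0010276e-05.
By linearity: E[X] = C(232, 3)·p³ ≈ 2054360 · 1.0010276e-05 ≈ 20.56471.
Here α = 1, so p = 5/n is exactly at the triangle threshold p ~ 1/n. Asymptotically E[X] → c³/6 = 5³/6 = 125/6 ≈ 20.83333, a bounded constant. In this regime the triangle count is asymptotically Poisson(c³/6).

E[X] ≈ 20.56471; in regime p = Θ(1/n^{1}) E[X] stays bounded (at the triangle threshold p ~ 1/n).


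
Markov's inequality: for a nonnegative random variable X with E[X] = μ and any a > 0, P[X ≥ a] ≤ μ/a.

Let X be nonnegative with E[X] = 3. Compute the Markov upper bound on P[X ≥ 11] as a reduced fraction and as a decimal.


μ = E[X] = 3, a = 11.
Markov: P[X ≥ 11] ≤ μ/a = (3)/11 = 3/11.
Numerically: ≈ 0.272727.
(Since a = 11 > μ = 3.000000, the bound 3/11 is < 1 and informative.)

P[X ≥ 11] ≤ 3/11 ≈ 0.272727.


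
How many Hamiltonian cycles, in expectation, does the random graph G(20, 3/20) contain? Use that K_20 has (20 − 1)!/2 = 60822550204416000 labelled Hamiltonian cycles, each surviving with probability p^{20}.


K_20 has (20 − 1)!/2 = 60822550204416000 labelled Hamiltonian cycles.
For each such Hamiltonian cycle H, let X_H = 1 if all 20 edges of H are present in G. Then P[X_H = 1] = p^{20} = (3/20)^{20} = 3486784401/104857600000000000000000000.
Summing the indicators: E[X] = Σ_H E[X_H] = 60822550204416000 · p^{20} = 60822550204416000 · 3486784401/104857600000000000000000000 = 51776152168407487821/25600000000000000000.
Numerically: E[X] ≈ 2.02251.

E[X] = 60822550204416000 · (3/20)^{20} = 51776152168407487821/25600000000000000000 ≈ 2.02251.


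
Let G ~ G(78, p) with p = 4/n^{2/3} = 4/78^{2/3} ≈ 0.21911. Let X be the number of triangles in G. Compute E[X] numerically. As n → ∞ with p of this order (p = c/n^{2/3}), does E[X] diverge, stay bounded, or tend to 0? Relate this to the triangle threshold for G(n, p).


Number of potential triangles: C(78, 3) = 76076.
Each occurs with probability p³ ≈ (0.21911)³ ≈ 1.0519395e-02.
By linearity: E[X] = C(78, 3)·p³ ≈ 76076 · 1.0519395e-02 ≈ 800.27350.
Since α = 2/3 < 1, p = c/n^{2/3} ≫ 1/n is above the triangle threshold p ~ 1/n. Asymptotically E[X] ~ (c³/6)·n^{3(1−α)} = (4³/6)·n^{1} → ∞; triangles are abundant w.h.p.

E[X] ≈ 800.27350; in regime p = Θ(1/n^{2/3}) E[X] diverges (above the triangle threshold p ~ 1/n).


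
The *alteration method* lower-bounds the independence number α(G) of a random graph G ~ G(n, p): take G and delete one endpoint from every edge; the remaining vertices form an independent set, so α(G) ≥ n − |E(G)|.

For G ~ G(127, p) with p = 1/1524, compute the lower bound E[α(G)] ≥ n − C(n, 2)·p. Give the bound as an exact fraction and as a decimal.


E[|E(G)|] = C(127, 2)·p = 8001 · (1/1524) = 21/4.
E[α(G)] ≥ n − E[|E(G)|] = 127 − 21/4 = 487/4.
Numerically: ≈ 121.75000.
(This is only a lower bound; the true E[α(G)] may be larger.)

E[α(G)] ≥ 487/4 ≈ 121.75000.


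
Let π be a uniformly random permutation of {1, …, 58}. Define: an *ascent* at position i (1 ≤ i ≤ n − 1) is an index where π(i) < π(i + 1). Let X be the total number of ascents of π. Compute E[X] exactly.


Write X = Σ X_I over i = 1, …, 57, with X_I the indicator of one ascent.
There are 57 indicators.
For each fixed i, the pair (π(i), π(i+1)) is a uniformly random ordered pair of distinct values from {1, …, 58}; by symmetry P[π(i) < π(i+1)] = 1/2.
By linearity: E[X] = 57 · (1/2) = (58 − 1) · (1/2) = 57/2 ≈ 28.500.

E[X] = 57/2 = 28.500.


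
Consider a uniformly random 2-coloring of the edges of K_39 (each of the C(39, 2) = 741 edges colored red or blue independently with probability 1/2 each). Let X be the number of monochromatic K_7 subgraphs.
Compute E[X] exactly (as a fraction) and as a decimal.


Let X = Σ_S X_S over the C(39, 7) = 15380937 subsets S of size 7, where X_S = 1 if the K_7 on S is monochromatic.
For a fixed S, the K_7 on S has C(7, 2) = 21 edges. P[all 21 edges red] = (1/2)^21, and likewise for blue, so P[monochromatic] = 2·(1/2)^21 = 2^{1 − 21} = 1/1048576.
By linearity of expectation: E[X] = C(39, 7) · 2^{1 − 21} = 15380937 · 1/1048576 = 15380937/1048576.
Numerically: E[X] ≈ 14.668.

E[X] = C(39,7)·2^(1−C(7,2)) = 15380937/1048576 ≈ 14.668.


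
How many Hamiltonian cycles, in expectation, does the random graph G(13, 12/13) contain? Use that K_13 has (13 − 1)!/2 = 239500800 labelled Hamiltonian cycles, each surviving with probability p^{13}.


K_13 has (13 − 1)!/2 = 239500800 labelled Hamiltonian cycles.
For each such Hamiltonian cycle H, let X_H = 1 if all 13 edges of H are present in G. Then P[X_H = 1] = p^{13} = (12/13)^{13} = 106993205379072/302875106592253.
Summing the indicators: E[X] = Σ_H E[X_H] = 239500800 · p^{13} = 239500800 · 106993205379072/302875106592253 = 25624958282852047257600/302875106592253.
Numerically: E[X] ≈ 8.46e+07.

E[X] = 239500800 · (12/13)^{13} = 25624958282852047257600/302875106592253 ≈ 8.46e+07.


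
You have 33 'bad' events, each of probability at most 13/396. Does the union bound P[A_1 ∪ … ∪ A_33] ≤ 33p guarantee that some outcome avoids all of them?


Union bound: P[∪_{i=1}^{33} A_i] ≤ Σ_i P[A_i] ≤ 33·p = 33·(13/396) = 13/12.
Numerically: 13/12 ≈ 1.0833333.
Is 13/12 < 1? NO.
Since the bound 13/12 is ≥ 1, the union bound is uninformative here; it does NOT by itself certify existence.

33·p = 13/12 ≈ 1.0833333; existence NOT certified by the union bound.


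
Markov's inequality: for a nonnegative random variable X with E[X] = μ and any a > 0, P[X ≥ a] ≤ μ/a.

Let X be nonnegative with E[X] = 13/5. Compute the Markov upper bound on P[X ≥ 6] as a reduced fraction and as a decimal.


μ = E[X] = 13/5, a = 6.
Markov: P[X ≥ 6] ≤ μ/a = (13/5)/6 = 13/30.
Numerically: ≈ 0.433333.
(Since a = 6 > μ = 2.600000, the bound 13/30 is < 1 and informative.)

P[X ≥ 6] ≤ 13/30 ≈ 0.433333.


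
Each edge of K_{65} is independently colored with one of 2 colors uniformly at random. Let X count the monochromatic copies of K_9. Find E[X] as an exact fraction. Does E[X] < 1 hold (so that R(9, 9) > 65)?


E[X] = C(65, 9) · 2^{1 − 36} = 31966749880 · 2^{−35} = 31966749880/34359738368.
As a reduced fraction: E[X] = 3995843735/4294967296 ≈ 0.930355.
Is E[X] < 1? YES.
Since E[X] < 1, there exists a 2-coloring of K_{65} with no monochromatic K_9; hence R(9, 9) > 65.

E[X] = 3995843735/4294967296 ≈ 0.930355; E[X] < 1, so R(9, 9) > 65.


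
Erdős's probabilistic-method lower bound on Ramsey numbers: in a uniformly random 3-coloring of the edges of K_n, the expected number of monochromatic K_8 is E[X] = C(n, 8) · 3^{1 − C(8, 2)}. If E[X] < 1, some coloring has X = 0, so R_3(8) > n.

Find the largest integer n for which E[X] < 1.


We need C(n, 8) · 3^{1 − 28} < 1, i.e. C(n, 8) < 3^{28 − 1} = 7625597484987.
Check values of n near the boundary:
  n = 155: C(155, 8) = 6876747915675; 6876747915675 < 7625597484987? YES
  n = 156: C(156, 8) = 7248464019225; 7248464019225 < 7625597484987? YES
  n = 157: C(157, 8) = 7637643295425; 7637643295425 < 7625597484987? NO
  n = 158: C(158, 8) = 8044984271181; 8044984271181 < 7625597484987? NO
  n = 159: C(159, 8) = 8471208603429; 8471208603429 < 7625597484987? NO
The largest n with C(n, 8) < 7625597484987 is n = 156 (where E[X] = 805384891025/847288609443 ≈ 0.95054). Hence R_3(8) > 156, i.e. R_3(8) ≥ 157.

Largest n = 156; hence R_3(8) > 156.


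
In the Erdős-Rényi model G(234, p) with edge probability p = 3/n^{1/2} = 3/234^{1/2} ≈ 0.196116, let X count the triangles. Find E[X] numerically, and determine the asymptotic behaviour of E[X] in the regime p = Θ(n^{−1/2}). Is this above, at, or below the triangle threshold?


Number of potential triangles: C(234, 3) = 2108184.
Each occurs with probability p³ ≈ (0.196116)³ ≈ 7.54292827e-03.
By linearity: E[X] = C(234, 3)·p³ ≈ 2108184 · 7.54292827e-03 ≈ 15901.880702.
Since α = 1/2 < 1, p = c/n^{1/2} ≫ 1/n is above the triangle threshold p ~ 1/n. Asymptotically E[X] ~ (c³/6)·n^{3(1−α)} = (3³/6)·n^{1.5} → ∞; triangles are abundant w.h.p.

E[X] ≈ 15901.880702; in regime p = Θ(1/n^{1/2}) E[X] diverges (above the triangle threshold p ~ 1/n).


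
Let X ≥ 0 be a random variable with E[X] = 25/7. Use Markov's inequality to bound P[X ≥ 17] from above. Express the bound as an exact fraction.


μ = E[X] = 25/7, a = 17.
Markov: P[X ≥ 17] ≤ μ/a = (25/7)/17 = 25/119.
Numerically: ≈ 0.210084.
(Since a = 17 > μ = 3.571429, the bound 25/119 is < 1 and informative.)

P[X ≥ 17] ≤ 25/119 ≈ 0.210084.


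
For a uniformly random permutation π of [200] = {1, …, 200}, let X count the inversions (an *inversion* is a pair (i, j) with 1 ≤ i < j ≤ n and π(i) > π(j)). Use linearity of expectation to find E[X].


Write X = Σ X_I over the C(200, 2) = 19900 pairs i < j, with X_I the indicator of one inversion.
There are 19900 indicators.
For each fixed pair i < j, the values π(i) and π(j) are two distinct elements of {1, …, 200} in uniformly random order; by symmetry P[π(i) > π(j)] = 1/2.
By linearity: E[X] = 19900 · (1/2) = C(200, 2) · (1/2) = 19900/2 = 9950 ≈ 9950.0000.

E[X] = 9950 = 9950.0000.


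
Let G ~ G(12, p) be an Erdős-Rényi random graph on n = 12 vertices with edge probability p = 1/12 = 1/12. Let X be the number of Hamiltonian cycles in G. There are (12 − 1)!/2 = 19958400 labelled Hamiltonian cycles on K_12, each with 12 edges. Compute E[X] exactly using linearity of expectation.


K_12 has (12 − 1)!/2 = 19958400 labelled Hamiltonian cycles.
For each such Hamiltonian cycle H, let X_H = 1 if all 12 edges of H are present in G. Then P[X_H = 1] = p^{12} = (1/12)^{12} = 1/8916100448256.
Summing the indicators: E[X] = Σ_H E[X_H] = 19958400 · p^{12} = 19958400 · 1/8916100448256 = 1925/859963392.
Numerically: E[X] ≈ 2.2385e-06.

E[X] = 19958400 · (1/12)^{12} = 1925/859963392 ≈ 2.2385e-06.


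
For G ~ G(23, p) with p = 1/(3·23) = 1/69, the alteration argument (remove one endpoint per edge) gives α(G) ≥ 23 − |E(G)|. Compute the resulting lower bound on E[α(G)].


E[|E(G)|] = C(23, 2)·p = 253 · (1/69) = 11/3.
E[α(G)] ≥ n − E[|E(G)|] = 23 − 11/3 = 58/3.
Numerically: ≈ 19.3333.
(This is only a lower bound; the true E[α(G)] may be larger.)

E[α(G)] ≥ 58/3 ≈ 19.3333.


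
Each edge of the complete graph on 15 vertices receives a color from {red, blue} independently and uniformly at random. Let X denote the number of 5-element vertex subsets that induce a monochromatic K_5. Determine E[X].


Let X = Σ_S X_S over the C(15, 5) = 3003 subsets S of size 5, where X_S = 1 if the K_5 on S is monochromatic.
For a fixed S, the K_5 on S has C(5, 2) = 10 edges. P[all 10 edges red] = (1/2)^10, and likewise for blue, so P[monochromatic] = 2·(1/2)^10 = 2^{1 − 10} = 1/512.
By linearity: E[X] = C(15, 5) · 2^{1 − 10} = 3003 · 1/512 = 3003/512.
Numerically: E[X] ≈ 5.865.

E[X] = C(15,5)·2^(1−C(5,2)) = 3003/512 ≈ 5.865.


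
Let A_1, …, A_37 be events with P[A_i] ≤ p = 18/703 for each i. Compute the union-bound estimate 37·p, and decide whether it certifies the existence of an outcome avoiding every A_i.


Union bound: P[∪_{i=1}^{37} A_i] ≤ Σ_i P[A_i] ≤ 37·p = 37·(18/703) = 18/19.
Numerically: 18/19 ≈ 0.947368.
Is 18/19 < 1? YES.
Since P[∪ A_i] ≤ 18/19 < 1, the complement has P[∩ A_i^c] ≥ 1 − 18/19 = 1/19 > 0, so some outcome avoids every A_i.

37·p = 18/19 ≈ 0.947368; existence CERTIFIED by the union bound.


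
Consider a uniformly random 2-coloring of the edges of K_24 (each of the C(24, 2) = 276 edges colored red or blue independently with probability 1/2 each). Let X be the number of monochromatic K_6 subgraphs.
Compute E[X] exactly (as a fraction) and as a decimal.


Let X = Σ_S X_S over the C(24, 6) = 134596 subsets S of size 6, where X_S = 1 if the K_6 on S is monochromatic.
For a fixed S, the K_6 on S has C(6, 2) = 15 edges. P[all 15 edges red] = (1/2)^15, and likewise for blue, so P[monochromatic] = 2·(1/2)^15 = 2^{1 − 15} = 1/16384.
By linearity of expectation: E[X] = C(24, 6) · 2^{1 − 15} = 134596 · 1/16384 = 33649/4096.
Numerically: E[X] ≈ 8.215.

E[X] = C(24,6)·2^(1−C(6,2)) = 33649/4096 ≈ 8.215.


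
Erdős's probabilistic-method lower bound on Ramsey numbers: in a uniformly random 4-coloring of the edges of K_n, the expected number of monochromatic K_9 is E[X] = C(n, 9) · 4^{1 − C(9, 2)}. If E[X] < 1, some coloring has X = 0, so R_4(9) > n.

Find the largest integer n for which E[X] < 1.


We need C(n, 9) · 4^{1 − 36} < 1, i.e. C(n, 9) < 4^{36 − 1} = 1180591620717411303424.
Check values of n near the boundary:
  n = 908: C(908, 9) = 1111058428637338083100; 1111058428637338083100 < 1180591620717411303424? YES
  n = 909: C(909, 9) = 1122169012923711463931; 1122169012923711463931 < 1180591620717411303424? YES
  n = 910: C(910, 9) = 1133378248346922788210; 1133378248346922788210 < 1180591620717411303424? YES
  n = 911: C(911, 9) = 1144686900492291197405; 1144686900492291197405 < 1180591620717411303424? YES
  n = 912: C(912, 9) = 1156095740032081475120; 1156095740032081475120 < 1180591620717411303424? YES
  n = 913: C(913, 9) = 1167605542753639808390; 1167605542753639808390 < 1180591620717411303424? YES
  n = 914: C(914, 9) = 1179217089587653905932; 1179217089587653905932 < 1180591620717411303424? YES
  n = 915: C(915, 9) = 1190931166636537885130; 1190931166636537885130 < 1180591620717411303424? NO
The largest n with C(n, 9) < 1180591620717411303424 is n = 914 (where E[X] = 294804272396913476483/295147905179352825856 ≈ 0.9988357). Hence R_4(9) > 914, i.e. R_4(9) ≥ 915.

Largest n = 914; hence R_4(9) > 914.


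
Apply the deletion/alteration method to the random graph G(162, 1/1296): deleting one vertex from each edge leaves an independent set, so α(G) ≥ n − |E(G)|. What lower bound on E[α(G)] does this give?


E[|E(G)|] = C(162, 2)·p = 13041 · (1/1296) = 161/16.
E[α(G)] ≥ n − E[|E(G)|] = 162 − 161/16 = 2431/16.
Numerically: ≈ 151.93750.
(This is only a lower bound; the true E[α(G)] may be larger.)

E[α(G)] ≥ 2431/16 ≈ 151.93750.


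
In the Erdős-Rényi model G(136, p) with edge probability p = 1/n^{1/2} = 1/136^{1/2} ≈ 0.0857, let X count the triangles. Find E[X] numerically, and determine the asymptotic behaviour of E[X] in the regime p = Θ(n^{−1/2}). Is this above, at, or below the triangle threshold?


Number of potential triangles: C(136, 3) = 410040.
Each occurs with probability p³ ≈ (0.0857)³ ≈ 6.30510e-04.
By linearity: E[X] = C(136, 3)·p³ ≈ 410040 · 6.30510e-04 ≈ 258.534.
Since α = 1/2 < 1, p = c/n^{1/2} ≫ 1/n is above the triangle threshold p ~ 1/n. Asymptotically E[X] ~ (c³/6)·n^{3(1−α)} = (1³/6)·n^{1.5} → ∞; triangles are abundant w.h.p.

E[X] ≈ 258.534; in regime p = Θ(1/n^{1/2}) E[X] diverges (above the triangle threshold p ~ 1/n).


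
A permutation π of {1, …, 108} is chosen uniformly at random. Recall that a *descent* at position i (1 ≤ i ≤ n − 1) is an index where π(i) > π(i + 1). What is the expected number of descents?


Write X = Σ X_I over i = 1, …, 107, with X_I the indicator of one descent.
There are 107 indicators.
For each fixed i, the pair (π(i), π(i+1)) is a uniformly random ordered pair of distinct values from {1, …, 108}; by symmetry P[π(i) > π(i+1)] = 1/2.
By linearity: E[X] = 107 · (1/2) = (108 − 1) · (1/2) = 107/2 ≈ 53.50000.

E[X] = 107/2 = 53.50000.


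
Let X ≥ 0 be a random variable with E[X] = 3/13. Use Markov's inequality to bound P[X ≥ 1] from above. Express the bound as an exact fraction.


μ = E[X] = 3/13, a = 1.
Markov: P[X ≥ 1] ≤ μ/a = (3/13)/1 = 3/13.
Numerically: ≈ 0.2308.
(Since a = 1 > μ = 0.2308, the bound 3/13 is < 1 and informative.)

P[X ≥ 1] ≤ 3/13 ≈ 0.2308.


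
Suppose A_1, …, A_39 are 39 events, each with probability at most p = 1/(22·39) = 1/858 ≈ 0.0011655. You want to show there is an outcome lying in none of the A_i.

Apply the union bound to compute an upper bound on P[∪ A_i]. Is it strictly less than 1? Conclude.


Union bound: P[∪_{i=1}^{39} A_i] ≤ Σ_i P[A_i] ≤ 39·p = 39·(1/858) = 1/22.
Numerically: 1/22 ≈ 0.0454545.
Is 1/22 < 1? YES.
Since P[∪ A_i] ≤ 1/22 < 1, the complement has P[∩ A_i^c] ≥ 1 − 1/22 = 21/22 > 0, so some outcome avoids every A_i.

39·p = 1/22 ≈ 0.0454545; existence CERTIFIED by the union bound.
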